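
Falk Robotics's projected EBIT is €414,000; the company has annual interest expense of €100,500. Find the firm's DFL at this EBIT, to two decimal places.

1.32

Annual interest charges come to €100,500.00.
Degree of financial leverage = EBIT / (EBIT − interest) = €414,000 / €313,500.00 = 1.3206.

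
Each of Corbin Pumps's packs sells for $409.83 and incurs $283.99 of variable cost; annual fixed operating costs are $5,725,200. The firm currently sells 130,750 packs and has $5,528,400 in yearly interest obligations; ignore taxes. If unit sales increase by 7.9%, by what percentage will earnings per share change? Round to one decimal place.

At 130,750 units, contribution = 130,750 × $125.84 = $16,453,580.00.
EBIT = $16,453,580.00 − $5,725,200 = $10,728,380.00.
Interest = $5,528,400.00, so EBIT − I = $5,199,980.00.
DCL = total CM / (EBIT − I) = $16,453,580.00 / $5,199,980.00 = 3.1642.
EPS therefore changes by 3.1642 × (+7.9%) = +25.0%.

+25.0%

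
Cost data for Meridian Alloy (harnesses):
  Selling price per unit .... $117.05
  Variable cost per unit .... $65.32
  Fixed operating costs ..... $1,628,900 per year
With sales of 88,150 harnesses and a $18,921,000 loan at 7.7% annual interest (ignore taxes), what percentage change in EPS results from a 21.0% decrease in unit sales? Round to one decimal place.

-65.0%

At 88,150 units, contribution = 88,150 × $51.73 = $4,559,999.50.
EBIT = $4,559,999.50 − $1,628,900 = $2,931,099.50.
Interest = $1,456,917.00, so EBIT − I = $1,474,182.50.
Degree of combined leverage = contribution ÷ (EBIT − I) = $4,559,999.50 ÷ $1,474,182.50 = 3.0932.
%ΔEPS = DCL × %ΔSales = 3.0932 × -21.0% = -65.0%.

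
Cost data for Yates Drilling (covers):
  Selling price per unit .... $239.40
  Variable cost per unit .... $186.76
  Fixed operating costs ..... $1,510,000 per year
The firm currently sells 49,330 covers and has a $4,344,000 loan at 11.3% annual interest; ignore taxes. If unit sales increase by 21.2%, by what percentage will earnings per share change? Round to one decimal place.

Contribution at this volume is 49,330 × $52.64 = $2,596,731.20.
Operating income = contribution − fixed costs = $2,596,731.20 − $1,510,000 = $1,086,731.20.
After interest of $490,872.00, pre-tax earnings = $595,859.20.
DCL = total CM / (EBIT − I) = $2,596,731.20 / $595,859.20 = 4.3580.
EPS therefore changes by 4.3580 × (+21.2%) = +92.4%.

+92.4%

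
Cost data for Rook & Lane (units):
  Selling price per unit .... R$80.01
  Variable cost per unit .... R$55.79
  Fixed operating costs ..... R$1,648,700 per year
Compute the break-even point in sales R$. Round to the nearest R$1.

CM per unit = R$80.01 − R$55.79 = R$24.22; CM ratio = R$24.22 / R$80.01 = 0.3027.
Break-even sales = FC ÷ CM ratio = R$1,648,700 × R$80.01 / R$24.22 = R$5,446,428.

R$5,446,428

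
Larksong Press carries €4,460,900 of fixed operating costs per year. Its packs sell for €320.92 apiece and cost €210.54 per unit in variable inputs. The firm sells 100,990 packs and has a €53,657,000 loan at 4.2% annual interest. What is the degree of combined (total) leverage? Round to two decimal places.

2.51

Contribution at this volume is 100,990 × €110.38 = €11,147,276.20.
EBIT = €11,147,276.20 − €4,460,900 = €6,686,376.20. Interest = €2,253,594.00, so EBIT − I = €4,432,782.20.
Degree of total leverage = total CM / (EBIT − interest) = €11,147,276.20 / €4,432,782.20 = 2.5147.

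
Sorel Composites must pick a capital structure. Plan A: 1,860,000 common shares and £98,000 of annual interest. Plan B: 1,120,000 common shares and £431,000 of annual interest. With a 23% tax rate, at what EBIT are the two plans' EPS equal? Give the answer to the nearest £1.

£935,000

At indifference, (EBIT − 98,000)(1 − t)/1,860,000 = (EBIT − 431,000)(1 − t)/1,120,000.
The (1 − t) factor cancels: (EBIT − 98,000) × 1,120,000 = (EBIT − 431,000) × 1,860,000.
EBIT × (1,860,000 − 1,120,000) = 431,000 × 1,860,000 − 98,000 × 1,120,000 = 691,900,000,000, so EBIT = 691,900,000,000 ÷ 740,000 = 935,000.00.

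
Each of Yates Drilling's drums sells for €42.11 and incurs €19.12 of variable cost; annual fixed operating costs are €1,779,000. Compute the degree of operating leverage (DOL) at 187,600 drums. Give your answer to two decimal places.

At 187,600 units, contribution = 187,600 × €22.99 = €4,312,924.00.
Subtracting fixed costs: EBIT = €4,312,924.00 − €1,779,000 = €2,533,924.00.
Degree of operating leverage = €4,312,924.00 / €2,533,924.00 = 1.7021.

1.70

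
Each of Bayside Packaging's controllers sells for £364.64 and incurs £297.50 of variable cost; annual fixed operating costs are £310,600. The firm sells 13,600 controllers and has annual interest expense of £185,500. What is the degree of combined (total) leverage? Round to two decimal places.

Contribution at this volume is 13,600 × £67.14 = £913,104.00.
Operating income = contribution − fixed costs = £913,104.00 − £310,600 = £602,504.00. Interest = £185,500.00.
DOL = £913,104.00 ÷ £602,504.00 = 1.5155; DFL = £602,504.00 ÷ £417,004.00 = 1.4448.
DCL = DOL × DFL = 1.5155 × 1.4448 = 2.1896.

2.19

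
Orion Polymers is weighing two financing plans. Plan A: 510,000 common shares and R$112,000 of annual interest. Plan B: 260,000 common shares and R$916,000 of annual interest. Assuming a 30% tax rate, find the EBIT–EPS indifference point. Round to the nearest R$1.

R$1,752,160

Set EPS_A = EPS_B: (EBIT − R$112,000)(1 − 0.30) ÷ 510,000 = (EBIT − R$916,000)(1 − 0.30) ÷ 260,000.
Cancelling (1 − t) and cross-multiplying: 260,000·(EBIT − 112,000) = 510,000·(EBIT − 916,000).
Solving, EBIT = (916,000·510,000 − 112,000·260,000) / (510,000 − 260,000) = 438,040,000,000 / 250,000 = 1,752,160.00.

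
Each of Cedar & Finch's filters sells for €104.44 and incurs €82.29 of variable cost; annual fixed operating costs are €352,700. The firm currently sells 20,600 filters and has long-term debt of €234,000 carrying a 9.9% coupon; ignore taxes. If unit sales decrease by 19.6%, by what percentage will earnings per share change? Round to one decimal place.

At 20,600 units, contribution = 20,600 × €22.15 = €456,290.00.
EBIT = €456,290.00 − €352,700 = €103,590.00.
Interest = €23,166.00, so EBIT − I = €80,424.00.
Degree of combined leverage = contribution ÷ (EBIT − I) = €456,290.00 ÷ €80,424.00 = 5.6736.
%ΔEPS = DCL × %ΔSales = 5.6736 × -19.6% = -111.2%.

-111.2%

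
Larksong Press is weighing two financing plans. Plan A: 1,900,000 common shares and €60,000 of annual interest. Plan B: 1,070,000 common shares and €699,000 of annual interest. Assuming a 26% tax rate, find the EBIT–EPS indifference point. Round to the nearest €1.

Set EPS_A = EPS_B: (EBIT − €60,000)(1 − 0.26) ÷ 1,900,000 = (EBIT − €699,000)(1 − 0.26) ÷ 1,070,000.
Cancelling (1 − t) and cross-multiplying: 1,070,000·(EBIT − 60,000) = 1,900,000·(EBIT − 699,000).
EBIT × (1,900,000 − 1,070,000) = 699,000 × 1,900,000 − 60,000 × 1,070,000 = 1,263,900,000,000, so EBIT = 1,263,900,000,000 ÷ 830,000 = 1,522,771.08.

€1,522,771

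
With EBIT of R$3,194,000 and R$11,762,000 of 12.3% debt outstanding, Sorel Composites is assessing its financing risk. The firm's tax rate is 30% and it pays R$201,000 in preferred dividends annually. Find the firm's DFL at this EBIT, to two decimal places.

Annual interest charges come to R$1,446,726.00.
Pre-tax preferred-dividend burden = R$201,000 ÷ (1 − 0.30) = R$287,142.86.
DFL = EBIT ÷ [EBIT − I − D_p/(1−t)] = R$3,194,000 ÷ [R$3,194,000 − R$1,446,726.00 − R$287,142.86] = R$3,194,000 ÷ R$1,460,131.14 = 2.1875.

2.19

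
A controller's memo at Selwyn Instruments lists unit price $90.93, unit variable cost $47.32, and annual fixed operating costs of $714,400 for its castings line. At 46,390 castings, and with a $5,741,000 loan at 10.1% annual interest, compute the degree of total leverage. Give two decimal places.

2.78

Total contribution margin = 46,390 × $43.61 = $2,023,067.90.
EBIT = $2,023,067.90 − $714,400 = $1,308,667.90. Interest = $579,841.00, so EBIT − I = $728,826.90.
DCL = contribution ÷ (EBIT − I) = $2,023,067.90 ÷ $728,826.90 = 2.7758.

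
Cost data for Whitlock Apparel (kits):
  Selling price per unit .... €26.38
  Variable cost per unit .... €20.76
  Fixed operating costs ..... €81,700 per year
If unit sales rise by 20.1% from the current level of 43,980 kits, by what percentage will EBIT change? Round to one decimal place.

+30.0%

Contribution at this volume is 43,980 × €5.62 = €247,167.60.
EBIT = €247,167.60 − €81,700 = €165,467.60.
Degree of operating leverage = €247,167.60 / €165,467.60 = 1.4938.
So EBIT moves 1.4938 × (+20.1%) = +30.0%.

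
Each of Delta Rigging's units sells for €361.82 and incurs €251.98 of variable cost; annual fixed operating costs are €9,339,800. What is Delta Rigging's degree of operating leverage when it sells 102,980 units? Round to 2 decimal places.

At 102,980 units, contribution = 102,980 × €109.84 = €11,311,323.20.
Operating income = contribution − fixed costs = €11,311,323.20 − €9,339,800 = €1,971,523.20.
DOL = contribution ÷ EBIT = €11,311,323.20 ÷ €1,971,523.20 = 5.7374.

5.74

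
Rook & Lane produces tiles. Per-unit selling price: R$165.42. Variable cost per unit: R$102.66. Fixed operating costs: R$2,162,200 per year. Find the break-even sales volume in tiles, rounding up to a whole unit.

34,452 tiles

Each unit contributes R$165.42 − R$102.66 = R$62.76.
Units to break even: R$2,162,200 ÷ R$62.76 = 34,451.88, rounded up to 34,452.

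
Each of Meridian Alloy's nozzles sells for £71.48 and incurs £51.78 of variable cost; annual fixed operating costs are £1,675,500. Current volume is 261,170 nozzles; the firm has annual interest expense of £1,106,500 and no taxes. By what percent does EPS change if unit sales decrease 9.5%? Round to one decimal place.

-20.7%

Total contribution margin = 261,170 × £19.70 = £5,145,049.00.
Subtracting fixed costs: EBIT = £5,145,049.00 − £1,675,500 = £3,469,549.00.
After interest of £1,106,500.00, pre-tax earnings = £2,363,049.00.
DCL = total CM / (EBIT − I) = £5,145,049.00 / £2,363,049.00 = 2.1773.
EPS therefore changes by 2.1773 × (-9.5%) = -20.7%.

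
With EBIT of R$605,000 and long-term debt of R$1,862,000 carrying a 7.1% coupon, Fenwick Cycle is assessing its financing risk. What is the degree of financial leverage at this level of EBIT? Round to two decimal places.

Interest = R$132,202.00.
Degree of financial leverage = EBIT / (EBIT − interest) = R$605,000 / R$472,798.00 = 1.2796.

1.28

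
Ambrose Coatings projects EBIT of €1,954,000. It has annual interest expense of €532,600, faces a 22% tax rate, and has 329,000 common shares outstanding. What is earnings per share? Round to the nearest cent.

€3.37

Pre-tax income = €1,954,000 − €532,600.00 = €1,421,400.00.
Net income = €1,421,400.00 × (1 − 0.22) = €1,108,692.00.
Per share: €1,108,692.00 / 329,000 shares = €3.37.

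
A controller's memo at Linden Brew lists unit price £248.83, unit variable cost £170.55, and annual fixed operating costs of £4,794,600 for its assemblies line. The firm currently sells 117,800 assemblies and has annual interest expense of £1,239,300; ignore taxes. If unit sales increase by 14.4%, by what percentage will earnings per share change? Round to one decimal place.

Total contribution margin = 117,800 × £78.28 = £9,221,384.00.
Subtracting fixed costs: EBIT = £9,221,384.00 − £4,794,600 = £4,426,784.00.
Interest = £1,239,300.00, so EBIT − I = £3,187,484.00.
Degree of combined leverage = contribution ÷ (EBIT − I) = £9,221,384.00 ÷ £3,187,484.00 = 2.8930.
EPS therefore changes by 2.8930 × (+14.4%) = +41.7%.

+41.7%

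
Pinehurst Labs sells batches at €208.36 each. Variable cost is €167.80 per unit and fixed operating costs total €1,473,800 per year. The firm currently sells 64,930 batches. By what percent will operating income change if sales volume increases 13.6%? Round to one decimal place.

+30.9%

At 64,930 units, contribution = 64,930 × €40.56 = €2,633,560.80.
Operating income = contribution − fixed costs = €2,633,560.80 − €1,473,800 = €1,159,760.80.
DOL = contribution ÷ EBIT = €2,633,560.80 ÷ €1,159,760.80 = 2.2708.
Operating income changes by 2.2708 × +13.6% = +30.9%.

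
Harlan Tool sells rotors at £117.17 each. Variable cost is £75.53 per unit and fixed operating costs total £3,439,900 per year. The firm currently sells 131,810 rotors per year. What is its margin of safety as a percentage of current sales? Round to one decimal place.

37.3%

Unit CM = price − variable cost = £117.17 − £75.53 = £41.64. Break-even units = £3,439,900 ÷ £41.64 = 82,610.47; break-even revenue = 82,610.47 × £117.17 = £9,679,468.85.
Actual sales revenue = 131,810 × £117.17 = £15,444,177.70.
Margin of safety = (£15,444,177.70 − £9,679,468.85) ÷ £15,444,177.70 = 37.3%.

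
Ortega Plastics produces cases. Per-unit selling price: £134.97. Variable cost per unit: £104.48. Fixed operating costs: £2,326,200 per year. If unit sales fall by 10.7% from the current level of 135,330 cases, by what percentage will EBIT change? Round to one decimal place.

-24.5%

Contribution at this volume is 135,330 × £30.49 = £4,126,211.70.
Operating income = contribution − fixed costs = £4,126,211.70 − £2,326,200 = £1,800,011.70.
Degree of operating leverage = £4,126,211.70 / £1,800,011.70 = 2.2923.
So EBIT moves 2.2923 × (-10.7%) = -24.5%.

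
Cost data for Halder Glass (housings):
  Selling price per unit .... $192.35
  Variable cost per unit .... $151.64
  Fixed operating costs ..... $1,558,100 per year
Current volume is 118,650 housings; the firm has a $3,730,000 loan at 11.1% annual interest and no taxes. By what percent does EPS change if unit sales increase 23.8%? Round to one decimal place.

Contribution at this volume is 118,650 × $40.71 = $4,830,241.50.
EBIT = $4,830,241.50 − $1,558,100 = $3,272,141.50.
Interest = $414,030.00, so EBIT − I = $2,858,111.50.
Degree of combined leverage = contribution ÷ (EBIT − I) = $4,830,241.50 ÷ $2,858,111.50 = 1.6900.
EPS therefore changes by 1.6900 × (+23.8%) = +40.2%.

+40.2%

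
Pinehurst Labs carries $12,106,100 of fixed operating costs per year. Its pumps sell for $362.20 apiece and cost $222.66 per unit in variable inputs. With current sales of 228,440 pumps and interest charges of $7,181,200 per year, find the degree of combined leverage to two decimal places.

Total contribution margin = 228,440 × $139.54 = $31,876,517.60.
Operating income = contribution − fixed costs = $31,876,517.60 − $12,106,100 = $19,770,417.60. Interest = $7,181,200.00, so EBIT − I = $12,589,217.60.
DCL = contribution ÷ (EBIT − I) = $31,876,517.60 ÷ $12,589,217.60 = 2.5320.

2.53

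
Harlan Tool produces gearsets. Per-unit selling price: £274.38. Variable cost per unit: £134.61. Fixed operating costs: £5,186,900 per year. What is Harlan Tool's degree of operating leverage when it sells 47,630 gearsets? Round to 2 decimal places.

4.53

Total contribution margin = 47,630 × £139.77 = £6,657,245.10.
EBIT = £6,657,245.10 − £5,186,900 = £1,470,345.10.
Degree of operating leverage = £6,657,245.10 / £1,470,345.10 = 4.5277.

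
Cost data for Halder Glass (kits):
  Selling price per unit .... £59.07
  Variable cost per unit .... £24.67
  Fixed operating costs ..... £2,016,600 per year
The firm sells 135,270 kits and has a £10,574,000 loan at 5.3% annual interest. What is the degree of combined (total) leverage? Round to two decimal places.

At 135,270 units, contribution = 135,270 × £34.40 = £4,653,288.00.
EBIT = £4,653,288.00 − £2,016,600 = £2,636,688.00. Interest = £560,422.00, so EBIT − I = £2,076,266.00.
DCL = contribution ÷ (EBIT − I) = £4,653,288.00 ÷ £2,076,266.00 = 2.2412.

2.24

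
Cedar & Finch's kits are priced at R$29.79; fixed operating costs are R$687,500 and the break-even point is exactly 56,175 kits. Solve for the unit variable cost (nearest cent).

Contribution per unit must be FC / Q = R$687,500 / 56,175 = R$12.2385.
Hence VC = price − CM = R$29.79 − R$12.2385 = R$17.55.

R$17.55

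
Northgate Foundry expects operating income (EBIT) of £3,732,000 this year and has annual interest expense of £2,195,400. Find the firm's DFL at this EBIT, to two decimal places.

2.43

Interest = £2,195,400.00.
DFL = EBIT ÷ (EBIT − I) = £3,732,000 ÷ (£3,732,000 − £2,195,400.00) = £3,732,000 ÷ £1,536,600.00 = 2.4287.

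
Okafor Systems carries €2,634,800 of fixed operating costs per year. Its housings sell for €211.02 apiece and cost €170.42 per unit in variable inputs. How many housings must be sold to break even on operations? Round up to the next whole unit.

Contribution margin per unit = €211.02 − €170.42 = €40.60.
Break-even volume = fixed costs ÷ CM per unit = €2,634,800 ÷ €40.60 = 64,896.55, so 64,897 housings.

64,897 housings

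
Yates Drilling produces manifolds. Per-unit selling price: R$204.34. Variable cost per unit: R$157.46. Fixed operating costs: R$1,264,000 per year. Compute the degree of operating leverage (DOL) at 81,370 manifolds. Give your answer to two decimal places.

Contribution at this volume is 81,370 × R$46.88 = R$3,814,625.60.
Operating income = contribution − fixed costs = R$3,814,625.60 − R$1,264,000 = R$2,550,625.60.
Degree of operating leverage = R$3,814,625.60 / R$2,550,625.60 = 1.4956.

1.50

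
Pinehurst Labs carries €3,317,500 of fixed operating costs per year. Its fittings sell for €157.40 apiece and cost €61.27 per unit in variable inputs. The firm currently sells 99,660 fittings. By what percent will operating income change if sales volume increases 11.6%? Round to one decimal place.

At 99,660 units, contribution = 99,660 × €96.13 = €9,580,315.80.
EBIT = €9,580,315.80 − €3,317,500 = €6,262,815.80.
DOL = contribution ÷ EBIT = €9,580,315.80 ÷ €6,262,815.80 = 1.5297.
%ΔEBIT = DOL × %ΔSales = 1.5297 × +11.6% = +17.7%.

+17.7%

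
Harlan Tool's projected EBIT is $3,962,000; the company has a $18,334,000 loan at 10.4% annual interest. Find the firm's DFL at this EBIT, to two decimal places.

1.93

Interest = $1,906,736.00.
DFL = EBIT ÷ (EBIT − I) = $3,962,000 ÷ ($3,962,000 − $1,906,736.00) = $3,962,000 ÷ $2,055,264.00 = 1.9277.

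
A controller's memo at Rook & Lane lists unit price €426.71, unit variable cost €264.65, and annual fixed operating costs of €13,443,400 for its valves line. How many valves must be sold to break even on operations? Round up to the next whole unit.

82,954 valves

Contribution margin per unit = €426.71 − €264.65 = €162.06.
Break-even Q = €13,443,400 / €162.06 = 82,953.23 → 82,954 valves.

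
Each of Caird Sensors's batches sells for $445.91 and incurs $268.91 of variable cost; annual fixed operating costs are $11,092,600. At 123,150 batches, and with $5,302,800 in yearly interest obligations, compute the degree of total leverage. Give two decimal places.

Total contribution margin = 123,150 × $177.00 = $21,797,550.00.
Subtracting fixed costs: EBIT = $21,797,550.00 − $11,092,600 = $10,704,950.00. Interest = $5,302,800.00.
DOL = $21,797,550.00 ÷ $10,704,950.00 = 2.0362; DFL = $10,704,950.00 ÷ $5,402,150.00 = 1.9816.
DCL = DOL × DFL = 2.0362 × 1.9816 = 4.0349.

4.03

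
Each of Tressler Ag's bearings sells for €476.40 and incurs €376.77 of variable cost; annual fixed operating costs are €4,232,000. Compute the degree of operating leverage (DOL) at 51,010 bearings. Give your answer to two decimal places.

Total contribution margin = 51,010 × €99.63 = €5,082,126.30.
Subtracting fixed costs: EBIT = €5,082,126.30 − €4,232,000 = €850,126.30.
DOL = contribution ÷ EBIT = €5,082,126.30 ÷ €850,126.30 = 5.9781.

5.98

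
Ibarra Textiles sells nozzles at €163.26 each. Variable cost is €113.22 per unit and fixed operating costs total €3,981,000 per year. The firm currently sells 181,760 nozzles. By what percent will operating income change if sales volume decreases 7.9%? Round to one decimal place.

-14.0%

Contribution at this volume is 181,760 × €50.04 = €9,095,270.40.
Operating income = contribution − fixed costs = €9,095,270.40 − €3,981,000 = €5,114,270.40.
Degree of operating leverage = €9,095,270.40 / €5,114,270.40 = 1.7784.
So EBIT moves 1.7784 × (-7.9%) = -14.0%.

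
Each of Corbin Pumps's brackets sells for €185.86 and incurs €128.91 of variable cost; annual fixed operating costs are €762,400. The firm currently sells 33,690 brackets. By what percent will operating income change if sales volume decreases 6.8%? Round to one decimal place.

Contribution at this volume is 33,690 × €56.95 = €1,918,645.50.
Subtracting fixed costs: EBIT = €1,918,645.50 − €762,400 = €1,156,245.50.
Degree of operating leverage = €1,918,645.50 / €1,156,245.50 = 1.6594.
So EBIT moves 1.6594 × (-6.8%) = -11.3%.

-11.3%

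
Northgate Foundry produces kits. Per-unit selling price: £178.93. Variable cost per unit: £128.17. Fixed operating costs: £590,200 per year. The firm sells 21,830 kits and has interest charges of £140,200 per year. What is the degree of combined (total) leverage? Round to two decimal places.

2.93

At 21,830 units, contribution = 21,830 × £50.76 = £1,108,090.80.
EBIT = £1,108,090.80 − £590,200 = £517,890.80. Interest = £140,200.00, so EBIT − I = £377,690.80.
Degree of total leverage = total CM / (EBIT − interest) = £1,108,090.80 / £377,690.80 = 2.9339.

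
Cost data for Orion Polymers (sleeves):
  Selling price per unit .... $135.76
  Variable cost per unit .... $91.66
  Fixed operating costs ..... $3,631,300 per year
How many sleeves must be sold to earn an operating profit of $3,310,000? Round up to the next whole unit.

Each unit contributes $135.76 − $91.66 = $44.10.
Units = (FC + target) / CM = ($3,631,300 + $3,310,000) / $44.10 = 157,399.09, so 157,400 sleeves.

157,400 sleeves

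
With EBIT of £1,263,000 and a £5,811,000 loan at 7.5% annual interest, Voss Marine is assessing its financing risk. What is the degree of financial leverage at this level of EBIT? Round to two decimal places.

1.53

Interest = £435,825.00.
Degree of financial leverage = EBIT / (EBIT − interest) = £1,263,000 / £827,175.00 = 1.5269.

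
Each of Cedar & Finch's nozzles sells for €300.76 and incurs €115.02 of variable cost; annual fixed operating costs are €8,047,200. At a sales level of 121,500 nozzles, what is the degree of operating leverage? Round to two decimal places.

1.55

At 121,500 units, contribution = 121,500 × €185.74 = €22,567,410.00.
Operating income = contribution − fixed costs = €22,567,410.00 − €8,047,200 = €14,520,210.00.
DOL = contribution ÷ EBIT = €22,567,410.00 ÷ €14,520,210.00 = 1.5542.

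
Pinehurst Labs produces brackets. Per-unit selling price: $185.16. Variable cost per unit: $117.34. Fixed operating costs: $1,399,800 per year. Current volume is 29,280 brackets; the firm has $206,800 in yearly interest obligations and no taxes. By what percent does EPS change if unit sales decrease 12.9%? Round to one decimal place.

At 29,280 units, contribution = 29,280 × $67.82 = $1,985,769.60.
Subtracting fixed costs: EBIT = $1,985,769.60 − $1,399,800 = $585,969.60.
Interest = $206,800.00, so EBIT − I = $379,169.60.
DCL = total CM / (EBIT − I) = $1,985,769.60 / $379,169.60 = 5.2372.
EPS therefore changes by 5.2372 × (-12.9%) = -67.6%.

-67.6%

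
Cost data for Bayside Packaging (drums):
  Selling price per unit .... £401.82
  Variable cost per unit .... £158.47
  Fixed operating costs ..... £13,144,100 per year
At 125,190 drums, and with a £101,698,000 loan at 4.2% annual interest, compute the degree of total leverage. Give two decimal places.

Total contribution margin = 125,190 × £243.35 = £30,464,986.50.
Subtracting fixed costs: EBIT = £30,464,986.50 − £13,144,100 = £17,320,886.50. Interest = £4,271,316.00, so EBIT − I = £13,049,570.50.
Degree of total leverage = total CM / (EBIT − interest) = £30,464,986.50 / £13,049,570.50 = 2.3346.

2.33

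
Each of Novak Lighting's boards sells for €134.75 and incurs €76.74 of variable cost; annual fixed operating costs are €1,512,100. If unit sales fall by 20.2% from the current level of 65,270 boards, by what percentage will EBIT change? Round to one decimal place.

-33.6%

Total contribution margin = 65,270 × €58.01 = €3,786,312.70.
EBIT = €3,786,312.70 − €1,512,100 = €2,274,212.70.
Degree of operating leverage = €3,786,312.70 / €2,274,212.70 = 1.6649.
%ΔEBIT = DOL × %ΔSales = 1.6649 × -20.2% = -33.6%.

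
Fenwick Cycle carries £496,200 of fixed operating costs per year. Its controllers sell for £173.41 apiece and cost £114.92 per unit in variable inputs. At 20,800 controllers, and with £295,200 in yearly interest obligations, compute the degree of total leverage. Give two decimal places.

At 20,800 units, contribution = 20,800 × £58.49 = £1,216,592.00.
EBIT = £1,216,592.00 − £496,200 = £720,392.00. Interest = £295,200.00, so EBIT − I = £425,192.00.
DCL = contribution ÷ (EBIT − I) = £1,216,592.00 ÷ £425,192.00 = 2.8613.

2.86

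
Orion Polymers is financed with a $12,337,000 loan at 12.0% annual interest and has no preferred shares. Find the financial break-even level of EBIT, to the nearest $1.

Annual interest = 12.0% × $12,337,000 = $1,480,440.00.
Without preferred stock the financial break-even is simply EBIT = interest = $1,480,440.00.

$1,480,440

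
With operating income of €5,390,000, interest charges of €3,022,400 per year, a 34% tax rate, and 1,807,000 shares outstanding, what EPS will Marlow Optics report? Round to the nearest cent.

€0.86

Pre-tax income = €5,390,000 − €3,022,400.00 = €2,367,600.00.
Net income = €2,367,600.00 × (1 − 0.34) = €1,562,616.00.
Per share: €1,562,616.00 / 1,807,000 shares = €0.86.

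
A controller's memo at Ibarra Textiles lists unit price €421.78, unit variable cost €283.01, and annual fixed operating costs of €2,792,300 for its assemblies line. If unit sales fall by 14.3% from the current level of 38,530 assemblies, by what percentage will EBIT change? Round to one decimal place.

At 38,530 units, contribution = 38,530 × €138.77 = €5,346,808.10.
EBIT = €5,346,808.10 − €2,792,300 = €2,554,508.10.
DOL = contribution ÷ EBIT = €5,346,808.10 ÷ €2,554,508.10 = 2.0931.
So EBIT moves 2.0931 × (-14.3%) = -29.9%.

-29.9%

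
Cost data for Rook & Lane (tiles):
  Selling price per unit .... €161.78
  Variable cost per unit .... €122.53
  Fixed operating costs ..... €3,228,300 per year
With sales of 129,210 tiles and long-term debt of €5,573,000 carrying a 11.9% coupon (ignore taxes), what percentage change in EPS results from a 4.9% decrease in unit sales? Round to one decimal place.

Total contribution margin = 129,210 × €39.25 = €5,071,492.50.
Subtracting fixed costs: EBIT = €5,071,492.50 − €3,228,300 = €1,843,192.50.
Interest = €663,187.00, so EBIT − I = €1,180,005.50.
DCL = total CM / (EBIT − I) = €5,071,492.50 / €1,180,005.50 = 4.2979.
EPS therefore changes by 4.2979 × (-4.9%) = -21.1%.

-21.1%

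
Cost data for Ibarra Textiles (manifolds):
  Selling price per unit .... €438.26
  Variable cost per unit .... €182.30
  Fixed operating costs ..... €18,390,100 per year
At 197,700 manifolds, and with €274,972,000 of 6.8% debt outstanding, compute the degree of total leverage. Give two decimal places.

Contribution at this volume is 197,700 × €255.96 = €50,603,292.00.
Operating income = contribution − fixed costs = €50,603,292.00 − €18,390,100 = €32,213,192.00. Interest = €18,698,096.00.
DOL = €50,603,292.00 ÷ €32,213,192.00 = 1.5709; DFL = €32,213,192.00 ÷ €13,515,096.00 = 2.3835.
DCL = DOL × DFL = 1.5709 × 2.3835 = 3.7442.

3.74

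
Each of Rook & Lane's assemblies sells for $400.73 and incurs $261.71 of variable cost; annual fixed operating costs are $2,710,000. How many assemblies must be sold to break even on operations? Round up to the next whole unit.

Contribution margin per unit = $400.73 − $261.71 = $139.02.
Break-even Q = $2,710,000 / $139.02 = 19,493.60 → 19,494 assemblies.

19,494 assemblies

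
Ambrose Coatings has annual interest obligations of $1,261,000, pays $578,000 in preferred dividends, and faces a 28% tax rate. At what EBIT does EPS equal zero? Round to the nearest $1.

$2,063,778

Preferred dividends are paid after tax, so their pre-tax equivalent is $578,000 ÷ (1 − 0.28) = $802,777.78.
EPS = 0 when EBIT covers interest plus the pre-tax preferred burden: $1,261,000 + $802,777.78 = $2,063,777.78.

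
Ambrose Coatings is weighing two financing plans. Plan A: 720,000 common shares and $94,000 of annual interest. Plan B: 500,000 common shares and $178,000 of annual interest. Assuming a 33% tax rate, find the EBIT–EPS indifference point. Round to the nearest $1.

$368,909

At indifference, (EBIT − 94,000)(1 − t)/720,000 = (EBIT − 178,000)(1 − t)/500,000.
Cancelling (1 − t) and cross-multiplying: 500,000·(EBIT − 94,000) = 720,000·(EBIT − 178,000).
EBIT × (720,000 − 500,000) = 178,000 × 720,000 − 94,000 × 500,000 = 81,160,000,000, so EBIT = 81,160,000,000 ÷ 220,000 = 368,909.09.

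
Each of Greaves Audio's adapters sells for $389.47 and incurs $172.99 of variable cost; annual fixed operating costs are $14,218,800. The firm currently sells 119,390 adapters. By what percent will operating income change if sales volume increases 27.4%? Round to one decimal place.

+60.9%

At 119,390 units, contribution = 119,390 × $216.48 = $25,845,547.20.
EBIT = $25,845,547.20 − $14,218,800 = $11,626,747.20.
DOL = contribution ÷ EBIT = $25,845,547.20 ÷ $11,626,747.20 = 2.2229.
So EBIT moves 2.2229 × (+27.4%) = +60.9%.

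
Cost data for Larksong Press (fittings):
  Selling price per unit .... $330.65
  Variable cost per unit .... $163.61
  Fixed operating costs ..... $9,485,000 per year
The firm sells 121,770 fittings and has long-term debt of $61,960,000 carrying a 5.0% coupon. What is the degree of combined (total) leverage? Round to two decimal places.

Total contribution margin = 121,770 × $167.04 = $20,340,460.80.
Subtracting fixed costs: EBIT = $20,340,460.80 − $9,485,000 = $10,855,460.80. Interest = $3,098,000.00.
DOL = $20,340,460.80 ÷ $10,855,460.80 = 1.8738; DFL = $10,855,460.80 ÷ $7,757,460.80 = 1.3994.
DCL = DOL × DFL = 1.8738 × 1.3994 = 2.6222.

2.62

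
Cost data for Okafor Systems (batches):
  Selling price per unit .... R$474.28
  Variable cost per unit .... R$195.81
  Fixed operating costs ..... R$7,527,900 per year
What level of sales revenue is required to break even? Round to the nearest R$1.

Contribution margin per unit = R$474.28 − R$195.81 = R$278.47, a CM ratio of R$278.47 ÷ R$474.28 = 0.5871.
Break-even revenue = fixed costs × price ÷ CM = R$7,527,900 × R$474.28 ÷ R$278.47 = R$12,821,246.

R$12,821,246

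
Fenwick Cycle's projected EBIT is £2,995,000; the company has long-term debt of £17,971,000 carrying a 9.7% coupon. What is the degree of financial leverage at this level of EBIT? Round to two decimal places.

2.39

Annual interest charges come to £1,743,187.00.
Degree of financial leverage = EBIT / (EBIT − interest) = £2,995,000 / £1,251,813.00 = 2.3925.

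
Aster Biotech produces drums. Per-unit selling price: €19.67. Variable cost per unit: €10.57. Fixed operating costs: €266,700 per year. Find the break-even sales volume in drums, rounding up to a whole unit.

29,308 drums

Unit CM = price − variable cost = €19.67 − €10.57 = €9.10.
Units to break even: €266,700 ÷ €9.10 = 29,307.69, rounded up to 29,308.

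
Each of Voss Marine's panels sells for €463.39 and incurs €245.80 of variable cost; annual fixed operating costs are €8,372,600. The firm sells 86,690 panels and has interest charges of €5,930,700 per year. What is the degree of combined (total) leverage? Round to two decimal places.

4.14

Total contribution margin = 86,690 × €217.59 = €18,862,877.10.
Subtracting fixed costs: EBIT = €18,862,877.10 − €8,372,600 = €10,490,277.10. Interest = €5,930,700.00, so EBIT − I = €4,559,577.10.
Degree of total leverage = total CM / (EBIT − interest) = €18,862,877.10 / €4,559,577.10 = 4.1370.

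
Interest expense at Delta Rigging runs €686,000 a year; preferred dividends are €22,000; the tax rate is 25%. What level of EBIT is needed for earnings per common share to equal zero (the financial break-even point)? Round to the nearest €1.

€715,333

Preferred dividends are paid after tax, so their pre-tax equivalent is €22,000 ÷ (1 − 0.25) = €29,333.33.
EPS = 0 when EBIT covers interest plus the pre-tax preferred burden: €686,000 + €29,333.33 = €715,333.33.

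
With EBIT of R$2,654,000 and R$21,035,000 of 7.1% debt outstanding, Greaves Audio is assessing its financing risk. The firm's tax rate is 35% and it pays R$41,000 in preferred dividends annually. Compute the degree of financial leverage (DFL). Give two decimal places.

2.42

Interest = R$1,493,485.00.
Preferred dividends grossed up pre-tax: R$41,000 / (1 − 0.35) = R$63,076.92.
DFL = EBIT ÷ [EBIT − I − D_p/(1−t)] = R$2,654,000 ÷ [R$2,654,000 − R$1,493,485.00 − R$63,076.92] = R$2,654,000 ÷ R$1,097,438.08 = 2.4184.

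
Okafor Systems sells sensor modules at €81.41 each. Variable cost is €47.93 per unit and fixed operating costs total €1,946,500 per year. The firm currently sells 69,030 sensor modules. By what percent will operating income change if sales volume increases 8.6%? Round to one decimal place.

+54.5%

Total contribution margin = 69,030 × €33.48 = €2,311,124.40.
Subtracting fixed costs: EBIT = €2,311,124.40 − €1,946,500 = €364,624.40.
So DOL = total CM / EBIT = €2,311,124.40 / €364,624.40 = 6.3384.
%ΔEBIT = DOL × %ΔSales = 6.3384 × +8.6% = +54.5%.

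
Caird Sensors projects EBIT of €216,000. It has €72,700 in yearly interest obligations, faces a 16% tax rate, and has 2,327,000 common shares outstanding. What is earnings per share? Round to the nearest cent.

€0.05

Pre-tax income = €216,000 − €72,700.00 = €143,300.00.
After tax at 16%: net income = €143,300.00 × 0.84 = €120,372.00.
Per share: €120,372.00 / 2,327,000 shares = €0.05.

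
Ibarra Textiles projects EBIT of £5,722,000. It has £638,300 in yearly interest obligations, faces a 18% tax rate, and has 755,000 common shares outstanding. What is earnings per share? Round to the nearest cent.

Interest = £638,300.00, so EBT = £5,722,000 − £638,300.00 = £5,083,700.00.
After tax at 18%: net income = £5,083,700.00 × 0.82 = £4,168,634.00.
Per share: £4,168,634.00 / 755,000 shares = £5.52.

£5.52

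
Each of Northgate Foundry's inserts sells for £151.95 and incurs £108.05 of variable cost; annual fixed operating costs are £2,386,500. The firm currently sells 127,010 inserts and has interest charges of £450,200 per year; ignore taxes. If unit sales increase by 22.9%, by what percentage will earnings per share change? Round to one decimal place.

+46.6%

At 127,010 units, contribution = 127,010 × £43.90 = £5,575,739.00.
EBIT = £5,575,739.00 − £2,386,500 = £3,189,239.00.
Interest = £450,200.00, so EBIT − I = £2,739,039.00.
DCL = total CM / (EBIT − I) = £5,575,739.00 / £2,739,039.00 = 2.0357.
EPS therefore changes by 2.0357 × (+22.9%) = +46.6%.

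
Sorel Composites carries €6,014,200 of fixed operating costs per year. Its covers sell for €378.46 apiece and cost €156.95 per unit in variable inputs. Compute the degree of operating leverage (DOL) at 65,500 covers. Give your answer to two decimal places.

Contribution at this volume is 65,500 × €221.51 = €14,508,905.00.
EBIT = €14,508,905.00 − €6,014,200 = €8,494,705.00.
So DOL = total CM / EBIT = €14,508,905.00 / €8,494,705.00 = 1.7080.

1.71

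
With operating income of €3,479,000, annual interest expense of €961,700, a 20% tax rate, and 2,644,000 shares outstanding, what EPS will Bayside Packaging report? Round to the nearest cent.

€0.76

Pre-tax income = €3,479,000 − €961,700.00 = €2,517,300.00.
Net income = €2,517,300.00 × (1 − 0.20) = €2,013,840.00.
EPS = €2,013,840.00 ÷ 2,644,000 = €0.76.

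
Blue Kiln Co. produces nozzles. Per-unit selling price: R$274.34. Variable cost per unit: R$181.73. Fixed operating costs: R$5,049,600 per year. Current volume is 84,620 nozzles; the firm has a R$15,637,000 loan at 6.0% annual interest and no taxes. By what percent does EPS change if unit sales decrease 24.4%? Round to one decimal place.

Total contribution margin = 84,620 × R$92.61 = R$7,836,658.20.
EBIT = R$7,836,658.20 − R$5,049,600 = R$2,787,058.20.
After interest of R$938,220.00, pre-tax earnings = R$1,848,838.20.
Degree of combined leverage = contribution ÷ (EBIT − I) = R$7,836,658.20 ÷ R$1,848,838.20 = 4.2387.
%ΔEPS = DCL × %ΔSales = 4.2387 × -24.4% = -103.4%.

-103.4%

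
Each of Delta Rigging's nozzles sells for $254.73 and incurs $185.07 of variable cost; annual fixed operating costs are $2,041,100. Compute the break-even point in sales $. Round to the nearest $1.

CM per unit = $254.73 − $185.07 = $69.66; CM ratio = $69.66 / $254.73 = 0.2735.
Break-even revenue = fixed costs × price ÷ CM = $2,041,100 × $254.73 ÷ $69.66 = $7,463,816.

$7,463,816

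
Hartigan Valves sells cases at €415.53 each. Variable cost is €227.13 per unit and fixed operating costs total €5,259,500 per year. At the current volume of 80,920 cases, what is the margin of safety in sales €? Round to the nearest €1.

€22,024,475

Unit CM = price − variable cost = €415.53 − €227.13 = €188.40. Break-even units = €5,259,500 ÷ €188.40 = 27,916.67; break-even revenue = 27,916.67 × €415.53 = €11,600,212.50.
Current sales = 80,920 × €415.53 = €33,624,687.60.
Margin of safety = €33,624,687.60 − €11,600,212.50 = €22,024,475.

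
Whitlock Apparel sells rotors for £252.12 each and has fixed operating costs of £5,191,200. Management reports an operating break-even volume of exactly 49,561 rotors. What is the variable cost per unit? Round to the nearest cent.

£147.38

Contribution per unit must be FC / Q = £5,191,200 / 49,561 = £104.7436.
Variable cost per unit = £252.12 − £104.7436 = £147.38.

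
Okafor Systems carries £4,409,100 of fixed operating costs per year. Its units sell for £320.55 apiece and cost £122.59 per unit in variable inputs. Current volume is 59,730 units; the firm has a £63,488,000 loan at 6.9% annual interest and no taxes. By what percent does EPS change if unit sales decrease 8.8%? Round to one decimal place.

-34.3%

Contribution at this volume is 59,730 × £197.96 = £11,824,150.80.
Subtracting fixed costs: EBIT = £11,824,150.80 − £4,409,100 = £7,415,050.80.
After interest of £4,380,672.00, pre-tax earnings = £3,034,378.80.
DCL = total CM / (EBIT − I) = £11,824,150.80 / £3,034,378.80 = 3.8967.
%ΔEPS = DCL × %ΔSales = 3.8967 × -8.8% = -34.3%.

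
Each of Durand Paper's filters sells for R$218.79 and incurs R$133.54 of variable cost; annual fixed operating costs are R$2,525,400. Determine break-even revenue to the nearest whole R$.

R$6,481,317

CM per unit = R$218.79 − R$133.54 = R$85.25; CM ratio = R$85.25 / R$218.79 = 0.3896.
Break-even sales = FC ÷ CM ratio = R$2,525,400 × R$218.79 / R$85.25 = R$6,481,317.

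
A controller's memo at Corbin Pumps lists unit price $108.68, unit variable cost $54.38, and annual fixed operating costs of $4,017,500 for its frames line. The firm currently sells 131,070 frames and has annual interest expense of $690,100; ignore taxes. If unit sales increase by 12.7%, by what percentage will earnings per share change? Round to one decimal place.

+37.5%

Contribution at this volume is 131,070 × $54.30 = $7,117,101.00.
EBIT = $7,117,101.00 − $4,017,500 = $3,099,601.00.
Interest = $690,100.00, so EBIT − I = $2,409,501.00.
DCL = total CM / (EBIT − I) = $7,117,101.00 / $2,409,501.00 = 2.9538.
%ΔEPS = DCL × %ΔSales = 2.9538 × +12.7% = +37.5%.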